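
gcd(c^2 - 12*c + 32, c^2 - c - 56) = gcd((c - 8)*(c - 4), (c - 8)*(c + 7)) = c - 8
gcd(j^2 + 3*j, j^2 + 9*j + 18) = j + 3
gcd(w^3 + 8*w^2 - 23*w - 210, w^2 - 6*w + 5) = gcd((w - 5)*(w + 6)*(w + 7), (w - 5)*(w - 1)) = w - 5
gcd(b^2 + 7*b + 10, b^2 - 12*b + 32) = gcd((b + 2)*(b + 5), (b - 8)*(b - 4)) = 1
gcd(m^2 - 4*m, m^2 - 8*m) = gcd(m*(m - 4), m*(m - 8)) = m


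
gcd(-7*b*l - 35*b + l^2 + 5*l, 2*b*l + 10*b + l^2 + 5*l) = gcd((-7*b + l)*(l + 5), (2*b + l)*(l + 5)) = l + 5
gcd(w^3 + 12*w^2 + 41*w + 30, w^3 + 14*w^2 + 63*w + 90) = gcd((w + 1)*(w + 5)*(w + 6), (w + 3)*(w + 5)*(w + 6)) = w^2 + 11*w + 30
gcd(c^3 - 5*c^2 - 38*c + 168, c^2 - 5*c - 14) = c - 7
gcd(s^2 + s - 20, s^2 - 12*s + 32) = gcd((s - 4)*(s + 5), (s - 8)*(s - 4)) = s - 4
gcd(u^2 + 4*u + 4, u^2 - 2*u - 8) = u + 2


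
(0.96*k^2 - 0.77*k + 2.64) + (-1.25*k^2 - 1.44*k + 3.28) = -0.29*k^2 - 2.21*k + 5.92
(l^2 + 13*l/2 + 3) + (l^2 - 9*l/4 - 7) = 2*l^2 + 17*l/4 - 4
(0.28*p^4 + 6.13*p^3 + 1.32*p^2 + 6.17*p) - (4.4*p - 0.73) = 0.28*p^4 + 6.13*p^3 + 1.32*p^2 + 1.77*p + 0.73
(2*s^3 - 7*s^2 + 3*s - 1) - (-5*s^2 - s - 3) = 2*s^3 - 2*s^2 + 4*s + 2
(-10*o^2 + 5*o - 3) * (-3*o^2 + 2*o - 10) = 30*o^4 - 35*o^3 + 119*o^2 - 56*o + 30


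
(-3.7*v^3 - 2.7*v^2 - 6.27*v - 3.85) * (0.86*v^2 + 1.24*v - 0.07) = -3.182*v^5 - 6.91*v^4 - 8.4812*v^3 - 10.8968*v^2 - 4.3351*v + 0.2695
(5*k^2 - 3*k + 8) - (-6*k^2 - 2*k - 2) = 11*k^2 - k + 10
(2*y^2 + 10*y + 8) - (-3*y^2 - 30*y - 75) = 5*y^2 + 40*y + 83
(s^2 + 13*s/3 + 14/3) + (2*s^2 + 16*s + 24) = 3*s^2 + 61*s/3 + 86/3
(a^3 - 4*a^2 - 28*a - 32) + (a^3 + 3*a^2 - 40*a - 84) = 2*a^3 - a^2 - 68*a - 116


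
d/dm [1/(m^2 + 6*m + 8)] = 2*(-m - 3)/(m^2 + 6*m + 8)^2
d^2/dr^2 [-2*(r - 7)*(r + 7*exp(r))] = -14*r*exp(r) + 70*exp(r) - 4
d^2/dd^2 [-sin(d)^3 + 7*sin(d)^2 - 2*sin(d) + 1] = 9*sin(d)^3 - 28*sin(d)^2 - 4*sin(d) + 14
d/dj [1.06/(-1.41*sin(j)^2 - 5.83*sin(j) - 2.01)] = (2.9892*sin(j) + 6.1798)*cos(j)/(1.41*sin(j)^2 + 5.83*sin(j) + 2.01)^2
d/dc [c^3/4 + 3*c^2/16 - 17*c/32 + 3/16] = 3*c^2/4 + 3*c/8 - 17/32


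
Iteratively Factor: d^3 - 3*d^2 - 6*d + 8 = (d - 4)*(d^2 + d - 2) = (d - 4)*(d + 2)*(d - 1)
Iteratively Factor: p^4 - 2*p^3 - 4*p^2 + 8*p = (p + 2)*(p^3 - 4*p^2 + 4*p) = (p - 2)*(p + 2)*(p^2 - 2*p) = p*(p - 2)*(p + 2)*(p - 2)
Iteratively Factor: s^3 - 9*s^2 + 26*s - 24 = (s - 3)*(s^2 - 6*s + 8) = (s - 4)*(s - 3)*(s - 2)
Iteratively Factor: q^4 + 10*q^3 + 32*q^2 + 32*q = (q + 4)*(q^3 + 6*q^2 + 8*q) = q*(q + 4)*(q^2 + 6*q + 8) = q*(q + 4)^2*(q + 2)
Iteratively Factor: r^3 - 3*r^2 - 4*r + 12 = (r - 2)*(r^2 - r - 6) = (r - 2)*(r + 2)*(r - 3)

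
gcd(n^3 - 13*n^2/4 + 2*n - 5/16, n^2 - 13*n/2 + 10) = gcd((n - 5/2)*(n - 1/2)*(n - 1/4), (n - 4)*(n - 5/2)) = n - 5/2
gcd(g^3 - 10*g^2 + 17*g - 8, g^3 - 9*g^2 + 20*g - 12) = g - 1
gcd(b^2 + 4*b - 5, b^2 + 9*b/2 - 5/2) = b + 5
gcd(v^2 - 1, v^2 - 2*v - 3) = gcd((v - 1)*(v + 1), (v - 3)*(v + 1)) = v + 1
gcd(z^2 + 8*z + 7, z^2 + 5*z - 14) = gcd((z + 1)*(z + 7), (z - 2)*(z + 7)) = z + 7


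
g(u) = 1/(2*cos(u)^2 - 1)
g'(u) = 4*sin(u)*cos(u)/(2*cos(u)^2 - 1)^2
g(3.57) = 1.53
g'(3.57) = 3.52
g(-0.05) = 1.01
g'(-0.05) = -0.20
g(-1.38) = -1.08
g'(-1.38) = -0.86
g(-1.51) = -1.01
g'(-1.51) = -0.25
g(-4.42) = -1.20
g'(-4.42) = -1.59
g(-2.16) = -2.62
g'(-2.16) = 12.64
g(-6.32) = 1.00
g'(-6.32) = -0.15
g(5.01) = -1.21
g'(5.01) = -1.64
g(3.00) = 1.04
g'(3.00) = -0.61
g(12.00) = 2.36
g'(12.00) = -10.07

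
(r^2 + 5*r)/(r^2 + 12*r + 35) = r/(r + 7)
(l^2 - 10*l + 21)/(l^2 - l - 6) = (l - 7)/(l + 2)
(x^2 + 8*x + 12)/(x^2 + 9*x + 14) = (x + 6)/(x + 7)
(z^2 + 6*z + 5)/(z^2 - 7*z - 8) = (z + 5)/(z - 8)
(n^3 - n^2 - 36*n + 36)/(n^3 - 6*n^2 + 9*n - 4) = (n^2 - 36)/(n^2 - 5*n + 4)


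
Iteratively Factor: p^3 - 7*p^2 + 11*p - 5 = (p - 5)*(p^2 - 2*p + 1) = (p - 5)*(p - 1)*(p - 1)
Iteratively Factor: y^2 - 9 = (y + 3)*(y - 3)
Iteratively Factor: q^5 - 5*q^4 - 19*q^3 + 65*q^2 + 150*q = (q)*(q^4 - 5*q^3 - 19*q^2 + 65*q + 150) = q*(q - 5)*(q^3 - 19*q - 30) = q*(q - 5)^2*(q^2 + 5*q + 6) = q*(q - 5)^2*(q + 3)*(q + 2)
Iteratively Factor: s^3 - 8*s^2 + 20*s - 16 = (s - 2)*(s^2 - 6*s + 8) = (s - 2)^2*(s - 4)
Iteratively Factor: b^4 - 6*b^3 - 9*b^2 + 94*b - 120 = (b - 5)*(b^3 - b^2 - 14*b + 24) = (b - 5)*(b + 4)*(b^2 - 5*b + 6) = (b - 5)*(b - 2)*(b + 4)*(b - 3)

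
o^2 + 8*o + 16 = (o + 4)^2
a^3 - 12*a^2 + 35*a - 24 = (a - 8)*(a - 3)*(a - 1)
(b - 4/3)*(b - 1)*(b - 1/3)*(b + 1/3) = b^4 - 7*b^3/3 + 11*b^2/9 + 7*b/27 - 4/27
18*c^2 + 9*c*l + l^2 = (3*c + l)*(6*c + l)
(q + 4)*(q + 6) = q^2 + 10*q + 24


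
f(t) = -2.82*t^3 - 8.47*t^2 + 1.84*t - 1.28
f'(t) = -8.46*t^2 - 16.94*t + 1.84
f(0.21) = -1.29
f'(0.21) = -2.09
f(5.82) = -833.40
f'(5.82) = -383.31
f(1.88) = -46.50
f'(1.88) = -59.91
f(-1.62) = -14.50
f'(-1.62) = 7.08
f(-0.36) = -2.91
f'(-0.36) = 6.84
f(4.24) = -360.70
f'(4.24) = -222.08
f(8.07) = -2020.11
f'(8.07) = -685.82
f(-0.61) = -4.91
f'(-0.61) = 9.03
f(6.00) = -904.28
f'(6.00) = -404.36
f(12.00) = -6071.84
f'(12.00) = -1419.68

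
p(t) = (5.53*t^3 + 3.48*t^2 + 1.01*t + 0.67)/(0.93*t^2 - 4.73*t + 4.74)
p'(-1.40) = 1.42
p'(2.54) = -98.26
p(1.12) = 22.88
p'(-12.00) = 5.38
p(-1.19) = -0.42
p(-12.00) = -46.39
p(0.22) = 0.30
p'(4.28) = -473.20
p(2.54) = -91.28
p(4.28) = 327.94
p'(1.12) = 148.09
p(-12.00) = -46.39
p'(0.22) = 1.24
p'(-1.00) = 0.88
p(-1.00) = -0.23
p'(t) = (4.73 - 1.86*t)*(5.53*t^3 + 3.48*t^2 + 1.01*t + 0.67)/(0.93*t^2 - 4.73*t + 4.74)^2 + (16.59*t^2 + 6.96*t + 1.01)/(0.93*t^2 - 4.73*t + 4.74)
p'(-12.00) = 5.38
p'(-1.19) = 1.14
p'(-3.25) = 3.26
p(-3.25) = -5.20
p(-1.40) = -0.69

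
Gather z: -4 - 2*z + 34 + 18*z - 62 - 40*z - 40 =-24*z - 72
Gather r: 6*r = 6*r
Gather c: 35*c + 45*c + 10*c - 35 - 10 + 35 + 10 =90*c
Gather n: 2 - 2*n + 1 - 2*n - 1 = 2 - 4*n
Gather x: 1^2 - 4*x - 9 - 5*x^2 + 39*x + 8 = -5*x^2 + 35*x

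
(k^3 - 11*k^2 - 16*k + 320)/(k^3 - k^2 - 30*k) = (k^2 - 16*k + 64)/(k*(k - 6))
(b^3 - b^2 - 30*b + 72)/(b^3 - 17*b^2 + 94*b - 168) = (b^2 + 3*b - 18)/(b^2 - 13*b + 42)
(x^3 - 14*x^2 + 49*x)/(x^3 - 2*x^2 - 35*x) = (x - 7)/(x + 5)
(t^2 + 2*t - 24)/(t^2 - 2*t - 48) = (t - 4)/(t - 8)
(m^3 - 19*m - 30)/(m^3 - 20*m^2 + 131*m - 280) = (m^2 + 5*m + 6)/(m^2 - 15*m + 56)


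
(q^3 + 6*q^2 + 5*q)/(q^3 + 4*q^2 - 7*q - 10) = q/(q - 2)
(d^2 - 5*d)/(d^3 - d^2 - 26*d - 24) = d*(5 - d)/(-d^3 + d^2 + 26*d + 24)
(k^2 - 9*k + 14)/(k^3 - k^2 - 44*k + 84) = (k - 7)/(k^2 + k - 42)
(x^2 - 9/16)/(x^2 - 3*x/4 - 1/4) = (9 - 16*x^2)/(4*(-4*x^2 + 3*x + 1))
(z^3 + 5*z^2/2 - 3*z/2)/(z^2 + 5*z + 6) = z*(2*z - 1)/(2*(z + 2))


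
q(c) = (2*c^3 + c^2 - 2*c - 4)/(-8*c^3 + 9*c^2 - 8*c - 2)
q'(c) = (6*c^2 + 2*c - 2)/(-8*c^3 + 9*c^2 - 8*c - 2) + (24*c^2 - 18*c + 8)*(2*c^3 + c^2 - 2*c - 4)/(-8*c^3 + 9*c^2 - 8*c - 2)^2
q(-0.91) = -0.15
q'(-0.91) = -0.30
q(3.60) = -0.33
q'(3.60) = 0.00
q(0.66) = 0.76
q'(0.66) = -1.23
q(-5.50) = -0.18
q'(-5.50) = 0.01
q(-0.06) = 2.61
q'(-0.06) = -14.68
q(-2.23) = -0.11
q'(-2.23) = 0.03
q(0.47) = 0.98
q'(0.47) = -1.09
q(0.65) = 0.77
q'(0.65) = -1.22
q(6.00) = -0.31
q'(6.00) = 0.01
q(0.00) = 2.00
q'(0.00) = -7.00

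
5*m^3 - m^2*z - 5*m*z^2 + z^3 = (-5*m + z)*(-m + z)*(m + z)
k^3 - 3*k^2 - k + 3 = (k - 3)*(k - 1)*(k + 1)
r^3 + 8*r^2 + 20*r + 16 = (r + 2)^2*(r + 4)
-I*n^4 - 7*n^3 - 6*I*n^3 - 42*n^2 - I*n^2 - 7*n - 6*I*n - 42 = (n + 6)*(n - 7*I)*(n - I)*(-I*n + 1)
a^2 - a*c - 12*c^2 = (a - 4*c)*(a + 3*c)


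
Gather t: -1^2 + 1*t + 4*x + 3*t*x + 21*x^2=t*(3*x + 1) + 21*x^2 + 4*x - 1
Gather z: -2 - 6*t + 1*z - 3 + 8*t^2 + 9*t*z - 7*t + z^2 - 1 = 8*t^2 - 13*t + z^2 + z*(9*t + 1) - 6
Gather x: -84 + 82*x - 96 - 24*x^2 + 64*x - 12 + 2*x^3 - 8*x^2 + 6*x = 2*x^3 - 32*x^2 + 152*x - 192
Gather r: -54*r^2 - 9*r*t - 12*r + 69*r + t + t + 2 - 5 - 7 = -54*r^2 + r*(57 - 9*t) + 2*t - 10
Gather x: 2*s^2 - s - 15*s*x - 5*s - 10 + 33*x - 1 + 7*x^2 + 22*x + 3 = 2*s^2 - 6*s + 7*x^2 + x*(55 - 15*s) - 8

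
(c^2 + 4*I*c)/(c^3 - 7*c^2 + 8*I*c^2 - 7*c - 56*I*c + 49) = c*(c + 4*I)/(c^3 + c^2*(-7 + 8*I) - 7*c*(1 + 8*I) + 49)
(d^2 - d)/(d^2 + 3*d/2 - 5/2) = 2*d/(2*d + 5)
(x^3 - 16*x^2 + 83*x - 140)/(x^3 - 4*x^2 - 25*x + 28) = (x^2 - 9*x + 20)/(x^2 + 3*x - 4)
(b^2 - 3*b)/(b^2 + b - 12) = b/(b + 4)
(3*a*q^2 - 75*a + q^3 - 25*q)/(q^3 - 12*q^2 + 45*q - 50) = (3*a*q + 15*a + q^2 + 5*q)/(q^2 - 7*q + 10)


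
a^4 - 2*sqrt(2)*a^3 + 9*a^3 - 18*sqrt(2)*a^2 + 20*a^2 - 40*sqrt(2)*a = a*(a + 4)*(a + 5)*(a - 2*sqrt(2))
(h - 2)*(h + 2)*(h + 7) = h^3 + 7*h^2 - 4*h - 28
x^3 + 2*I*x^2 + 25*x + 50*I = (x - 5*I)*(x + 2*I)*(x + 5*I)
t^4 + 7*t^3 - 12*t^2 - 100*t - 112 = (t - 4)*(t + 2)^2*(t + 7)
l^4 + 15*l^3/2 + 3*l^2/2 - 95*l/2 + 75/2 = (l - 3/2)*(l - 1)*(l + 5)^2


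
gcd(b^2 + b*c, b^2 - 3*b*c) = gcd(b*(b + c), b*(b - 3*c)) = b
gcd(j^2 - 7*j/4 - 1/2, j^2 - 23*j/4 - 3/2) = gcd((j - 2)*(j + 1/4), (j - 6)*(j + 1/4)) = j + 1/4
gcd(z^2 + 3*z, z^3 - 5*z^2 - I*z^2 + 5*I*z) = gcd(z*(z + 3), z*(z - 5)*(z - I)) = z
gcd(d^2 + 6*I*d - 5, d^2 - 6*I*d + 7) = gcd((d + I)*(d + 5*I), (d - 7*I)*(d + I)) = d + I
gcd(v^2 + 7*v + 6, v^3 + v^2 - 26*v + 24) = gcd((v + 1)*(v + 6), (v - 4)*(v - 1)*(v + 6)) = v + 6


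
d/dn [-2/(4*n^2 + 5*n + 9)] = 2*(8*n + 5)/(4*n^2 + 5*n + 9)^2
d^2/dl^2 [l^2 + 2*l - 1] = 2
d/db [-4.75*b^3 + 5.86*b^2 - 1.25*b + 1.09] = -14.25*b^2 + 11.72*b - 1.25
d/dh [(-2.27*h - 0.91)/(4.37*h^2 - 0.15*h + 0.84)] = (9.9199*h^2 + 7.9534*h - 2.0433)/(19.0969*h^4 - 1.311*h^3 + 7.3641*h^2 - 0.252*h + 0.7056)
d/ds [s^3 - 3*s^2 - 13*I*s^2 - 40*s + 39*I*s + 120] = 3*s^2 - 6*s - 26*I*s - 40 + 39*I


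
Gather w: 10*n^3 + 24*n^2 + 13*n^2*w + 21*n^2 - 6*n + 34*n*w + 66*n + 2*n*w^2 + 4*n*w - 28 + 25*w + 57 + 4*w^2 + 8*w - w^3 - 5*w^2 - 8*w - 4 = 10*n^3 + 45*n^2 + 60*n - w^3 + w^2*(2*n - 1) + w*(13*n^2 + 38*n + 25) + 25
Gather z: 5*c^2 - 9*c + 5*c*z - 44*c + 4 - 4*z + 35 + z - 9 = 5*c^2 - 53*c + z*(5*c - 3) + 30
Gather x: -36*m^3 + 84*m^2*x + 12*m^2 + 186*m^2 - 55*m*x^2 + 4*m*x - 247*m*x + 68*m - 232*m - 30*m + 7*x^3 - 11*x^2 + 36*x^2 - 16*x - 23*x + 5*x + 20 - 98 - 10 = -36*m^3 + 198*m^2 - 194*m + 7*x^3 + x^2*(25 - 55*m) + x*(84*m^2 - 243*m - 34) - 88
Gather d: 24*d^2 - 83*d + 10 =24*d^2 - 83*d + 10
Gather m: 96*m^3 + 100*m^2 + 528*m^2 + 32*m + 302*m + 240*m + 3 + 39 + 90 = 96*m^3 + 628*m^2 + 574*m + 132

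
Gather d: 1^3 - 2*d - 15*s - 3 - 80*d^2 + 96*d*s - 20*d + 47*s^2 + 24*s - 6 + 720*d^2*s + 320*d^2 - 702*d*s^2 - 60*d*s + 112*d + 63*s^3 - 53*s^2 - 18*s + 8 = d^2*(720*s + 240) + d*(-702*s^2 + 36*s + 90) + 63*s^3 - 6*s^2 - 9*s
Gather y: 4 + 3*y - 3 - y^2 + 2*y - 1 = -y^2 + 5*y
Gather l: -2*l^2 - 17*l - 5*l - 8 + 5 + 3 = -2*l^2 - 22*l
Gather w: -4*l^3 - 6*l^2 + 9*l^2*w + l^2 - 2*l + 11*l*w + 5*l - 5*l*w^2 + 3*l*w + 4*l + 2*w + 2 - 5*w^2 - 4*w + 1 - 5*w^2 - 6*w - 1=-4*l^3 - 5*l^2 + 7*l + w^2*(-5*l - 10) + w*(9*l^2 + 14*l - 8) + 2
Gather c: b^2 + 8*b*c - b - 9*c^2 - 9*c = b^2 - b - 9*c^2 + c*(8*b - 9)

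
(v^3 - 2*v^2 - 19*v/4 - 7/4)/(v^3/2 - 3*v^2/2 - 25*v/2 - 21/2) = (4*v^2 - 12*v - 7)/(2*(v^2 - 4*v - 21))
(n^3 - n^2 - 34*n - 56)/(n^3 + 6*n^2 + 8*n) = (n - 7)/n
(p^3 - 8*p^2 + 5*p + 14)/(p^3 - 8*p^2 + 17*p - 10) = (p^2 - 6*p - 7)/(p^2 - 6*p + 5)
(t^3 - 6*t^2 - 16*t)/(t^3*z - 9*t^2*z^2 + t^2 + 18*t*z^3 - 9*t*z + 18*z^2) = t*(t^2 - 6*t - 16)/(t^3*z - 9*t^2*z^2 + t^2 + 18*t*z^3 - 9*t*z + 18*z^2)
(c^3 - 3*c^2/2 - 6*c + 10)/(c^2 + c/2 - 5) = c - 2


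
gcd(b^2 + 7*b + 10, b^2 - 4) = b + 2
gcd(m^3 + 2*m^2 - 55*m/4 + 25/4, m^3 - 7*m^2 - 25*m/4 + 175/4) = m - 5/2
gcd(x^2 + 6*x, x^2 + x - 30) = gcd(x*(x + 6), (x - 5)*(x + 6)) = x + 6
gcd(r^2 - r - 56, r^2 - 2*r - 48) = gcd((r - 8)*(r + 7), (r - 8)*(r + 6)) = r - 8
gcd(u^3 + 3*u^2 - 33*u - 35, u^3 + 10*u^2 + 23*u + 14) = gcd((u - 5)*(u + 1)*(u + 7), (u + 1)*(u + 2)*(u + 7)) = u^2 + 8*u + 7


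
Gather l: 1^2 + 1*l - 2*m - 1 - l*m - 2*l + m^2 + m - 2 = l*(-m - 1) + m^2 - m - 2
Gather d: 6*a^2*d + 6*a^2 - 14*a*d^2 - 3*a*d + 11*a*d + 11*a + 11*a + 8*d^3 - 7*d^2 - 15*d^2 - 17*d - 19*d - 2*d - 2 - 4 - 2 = 6*a^2 + 22*a + 8*d^3 + d^2*(-14*a - 22) + d*(6*a^2 + 8*a - 38) - 8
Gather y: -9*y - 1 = -9*y - 1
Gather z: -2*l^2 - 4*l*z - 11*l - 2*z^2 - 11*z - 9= -2*l^2 - 11*l - 2*z^2 + z*(-4*l - 11) - 9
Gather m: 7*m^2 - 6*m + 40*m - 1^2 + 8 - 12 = 7*m^2 + 34*m - 5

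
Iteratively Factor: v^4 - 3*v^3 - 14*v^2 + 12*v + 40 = (v - 2)*(v^3 - v^2 - 16*v - 20) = (v - 2)*(v + 2)*(v^2 - 3*v - 10) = (v - 2)*(v + 2)^2*(v - 5)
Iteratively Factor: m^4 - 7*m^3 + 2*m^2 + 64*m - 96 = (m + 3)*(m^3 - 10*m^2 + 32*m - 32) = (m - 4)*(m + 3)*(m^2 - 6*m + 8) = (m - 4)^2*(m + 3)*(m - 2)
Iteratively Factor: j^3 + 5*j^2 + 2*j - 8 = (j + 4)*(j^2 + j - 2) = (j + 2)*(j + 4)*(j - 1)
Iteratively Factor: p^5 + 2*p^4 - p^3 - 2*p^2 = (p - 1)*(p^4 + 3*p^3 + 2*p^2) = p*(p - 1)*(p^3 + 3*p^2 + 2*p) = p*(p - 1)*(p + 1)*(p^2 + 2*p) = p^2*(p - 1)*(p + 1)*(p + 2)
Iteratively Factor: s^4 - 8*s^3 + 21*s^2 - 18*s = (s - 3)*(s^3 - 5*s^2 + 6*s) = s*(s - 3)*(s^2 - 5*s + 6) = s*(s - 3)*(s - 2)*(s - 3)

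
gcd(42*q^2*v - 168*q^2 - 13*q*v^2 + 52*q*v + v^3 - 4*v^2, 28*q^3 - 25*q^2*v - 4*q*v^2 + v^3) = 7*q - v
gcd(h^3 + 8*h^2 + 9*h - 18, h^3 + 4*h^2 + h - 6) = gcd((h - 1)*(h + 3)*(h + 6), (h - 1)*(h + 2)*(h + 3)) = h^2 + 2*h - 3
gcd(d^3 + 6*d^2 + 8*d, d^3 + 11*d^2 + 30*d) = d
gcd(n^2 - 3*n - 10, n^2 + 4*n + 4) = n + 2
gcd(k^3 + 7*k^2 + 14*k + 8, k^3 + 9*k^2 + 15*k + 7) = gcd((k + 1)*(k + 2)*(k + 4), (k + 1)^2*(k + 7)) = k + 1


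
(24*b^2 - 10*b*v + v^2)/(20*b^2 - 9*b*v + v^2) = (-6*b + v)/(-5*b + v)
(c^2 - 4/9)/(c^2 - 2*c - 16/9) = (3*c - 2)/(3*c - 8)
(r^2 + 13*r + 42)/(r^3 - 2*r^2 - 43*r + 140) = (r + 6)/(r^2 - 9*r + 20)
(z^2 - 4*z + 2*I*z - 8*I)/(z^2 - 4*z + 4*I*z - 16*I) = (z + 2*I)/(z + 4*I)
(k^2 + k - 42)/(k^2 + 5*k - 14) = (k - 6)/(k - 2)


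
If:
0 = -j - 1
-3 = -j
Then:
No Solution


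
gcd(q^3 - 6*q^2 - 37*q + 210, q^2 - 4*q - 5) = q - 5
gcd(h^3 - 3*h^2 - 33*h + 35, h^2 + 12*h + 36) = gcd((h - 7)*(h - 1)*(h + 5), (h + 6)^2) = 1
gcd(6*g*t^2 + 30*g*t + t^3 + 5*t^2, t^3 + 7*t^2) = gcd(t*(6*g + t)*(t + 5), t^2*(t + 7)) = t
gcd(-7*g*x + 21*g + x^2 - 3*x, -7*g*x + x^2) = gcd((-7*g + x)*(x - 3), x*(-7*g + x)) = -7*g + x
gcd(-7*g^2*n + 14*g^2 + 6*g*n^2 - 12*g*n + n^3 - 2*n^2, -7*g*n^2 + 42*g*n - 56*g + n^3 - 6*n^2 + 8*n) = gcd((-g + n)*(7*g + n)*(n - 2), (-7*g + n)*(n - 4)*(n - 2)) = n - 2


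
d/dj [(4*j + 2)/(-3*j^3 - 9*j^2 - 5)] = 2*(-6*j^3 - 18*j^2 + 9*j*(j + 2)*(2*j + 1) - 10)/(3*j^3 + 9*j^2 + 5)^2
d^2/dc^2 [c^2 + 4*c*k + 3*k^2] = 2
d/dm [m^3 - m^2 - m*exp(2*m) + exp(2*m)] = 3*m^2 - 2*m*exp(2*m) - 2*m + exp(2*m)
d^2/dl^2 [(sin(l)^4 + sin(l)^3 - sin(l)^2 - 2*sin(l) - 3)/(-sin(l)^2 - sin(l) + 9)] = (4*sin(l)^8 + 12*sin(l)^7 - 98*sin(l)^6 - 228*sin(l)^5 + 1198*sin(l)^4 + 765*sin(l)^3 - 1299*sin(l)^2 - 549*sin(l) + 258)/(sin(l)^2 + sin(l) - 9)^3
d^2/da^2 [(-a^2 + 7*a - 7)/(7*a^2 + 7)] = 2*(7*a^3 - 18*a^2 - 21*a + 6)/(7*(a^6 + 3*a^4 + 3*a^2 + 1))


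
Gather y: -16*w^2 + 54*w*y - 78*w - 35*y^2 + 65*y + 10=-16*w^2 - 78*w - 35*y^2 + y*(54*w + 65) + 10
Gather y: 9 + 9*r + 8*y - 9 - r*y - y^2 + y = 9*r - y^2 + y*(9 - r)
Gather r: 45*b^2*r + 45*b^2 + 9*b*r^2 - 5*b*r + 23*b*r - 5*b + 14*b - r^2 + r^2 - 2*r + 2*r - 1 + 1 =45*b^2 + 9*b*r^2 + 9*b + r*(45*b^2 + 18*b)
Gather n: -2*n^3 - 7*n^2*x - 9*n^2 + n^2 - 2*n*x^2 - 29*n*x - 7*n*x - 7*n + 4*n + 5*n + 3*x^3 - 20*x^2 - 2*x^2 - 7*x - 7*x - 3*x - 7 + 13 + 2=-2*n^3 + n^2*(-7*x - 8) + n*(-2*x^2 - 36*x + 2) + 3*x^3 - 22*x^2 - 17*x + 8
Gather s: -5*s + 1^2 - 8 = -5*s - 7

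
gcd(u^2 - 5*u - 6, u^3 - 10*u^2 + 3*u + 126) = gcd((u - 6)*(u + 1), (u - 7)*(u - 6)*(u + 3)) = u - 6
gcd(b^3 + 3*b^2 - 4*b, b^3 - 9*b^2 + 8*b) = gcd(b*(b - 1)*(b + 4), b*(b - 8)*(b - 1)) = b^2 - b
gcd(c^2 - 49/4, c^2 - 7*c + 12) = 1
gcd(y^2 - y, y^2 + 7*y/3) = y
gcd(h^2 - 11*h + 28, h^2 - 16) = h - 4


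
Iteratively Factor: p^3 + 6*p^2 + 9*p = (p + 3)*(p^2 + 3*p) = (p + 3)^2*(p)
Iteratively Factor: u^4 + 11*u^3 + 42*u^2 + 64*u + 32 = (u + 4)*(u^3 + 7*u^2 + 14*u + 8) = (u + 1)*(u + 4)*(u^2 + 6*u + 8) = (u + 1)*(u + 4)^2*(u + 2)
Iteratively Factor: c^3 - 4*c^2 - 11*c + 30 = (c + 3)*(c^2 - 7*c + 10) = (c - 5)*(c + 3)*(c - 2)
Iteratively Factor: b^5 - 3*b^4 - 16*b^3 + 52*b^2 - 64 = (b - 2)*(b^4 - b^3 - 18*b^2 + 16*b + 32) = (b - 2)^2*(b^3 + b^2 - 16*b - 16) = (b - 2)^2*(b + 4)*(b^2 - 3*b - 4) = (b - 4)*(b - 2)^2*(b + 4)*(b + 1)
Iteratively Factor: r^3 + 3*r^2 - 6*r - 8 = (r + 4)*(r^2 - r - 2) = (r + 1)*(r + 4)*(r - 2)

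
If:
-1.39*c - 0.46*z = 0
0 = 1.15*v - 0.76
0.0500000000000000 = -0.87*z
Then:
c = 0.02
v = 0.66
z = -0.06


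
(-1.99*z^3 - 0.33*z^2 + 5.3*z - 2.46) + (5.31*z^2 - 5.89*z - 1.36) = -1.99*z^3 + 4.98*z^2 - 0.59*z - 3.82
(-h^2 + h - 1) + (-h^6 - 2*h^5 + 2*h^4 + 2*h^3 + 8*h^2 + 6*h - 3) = -h^6 - 2*h^5 + 2*h^4 + 2*h^3 + 7*h^2 + 7*h - 4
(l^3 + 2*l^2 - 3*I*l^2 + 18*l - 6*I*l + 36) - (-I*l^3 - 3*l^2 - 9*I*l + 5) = l^3 + I*l^3 + 5*l^2 - 3*I*l^2 + 18*l + 3*I*l + 31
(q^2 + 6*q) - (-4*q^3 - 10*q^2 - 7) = 4*q^3 + 11*q^2 + 6*q + 7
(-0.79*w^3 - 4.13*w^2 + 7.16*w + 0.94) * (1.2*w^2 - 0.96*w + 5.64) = -0.948*w^5 - 4.1976*w^4 + 8.1012*w^3 - 29.0388*w^2 + 39.48*w + 5.3016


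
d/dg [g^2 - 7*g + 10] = 2*g - 7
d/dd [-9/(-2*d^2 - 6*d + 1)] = 18*(-2*d - 3)/(2*d^2 + 6*d - 1)^2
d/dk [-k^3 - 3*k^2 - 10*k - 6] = -3*k^2 - 6*k - 10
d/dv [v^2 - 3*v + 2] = 2*v - 3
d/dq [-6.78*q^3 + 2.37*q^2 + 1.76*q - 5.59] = -20.34*q^2 + 4.74*q + 1.76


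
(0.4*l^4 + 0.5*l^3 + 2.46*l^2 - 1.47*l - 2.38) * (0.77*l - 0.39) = 0.308*l^5 + 0.229*l^4 + 1.6992*l^3 - 2.0913*l^2 - 1.2593*l + 0.9282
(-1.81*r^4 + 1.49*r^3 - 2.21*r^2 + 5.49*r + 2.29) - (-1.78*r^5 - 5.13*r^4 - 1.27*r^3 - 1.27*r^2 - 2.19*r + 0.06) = 1.78*r^5 + 3.32*r^4 + 2.76*r^3 - 0.94*r^2 + 7.68*r + 2.23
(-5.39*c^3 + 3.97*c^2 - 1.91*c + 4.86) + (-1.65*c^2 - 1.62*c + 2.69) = -5.39*c^3 + 2.32*c^2 - 3.53*c + 7.55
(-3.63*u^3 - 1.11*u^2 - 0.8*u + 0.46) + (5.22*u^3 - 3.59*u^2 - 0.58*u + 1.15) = 1.59*u^3 - 4.7*u^2 - 1.38*u + 1.61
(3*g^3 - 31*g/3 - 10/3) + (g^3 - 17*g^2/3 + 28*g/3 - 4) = 4*g^3 - 17*g^2/3 - g - 22/3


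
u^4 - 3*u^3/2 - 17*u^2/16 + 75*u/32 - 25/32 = (u - 5/4)*(u - 1)*(u - 1/2)*(u + 5/4)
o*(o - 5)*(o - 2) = o^3 - 7*o^2 + 10*o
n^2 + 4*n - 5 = (n - 1)*(n + 5)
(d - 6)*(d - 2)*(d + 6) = d^3 - 2*d^2 - 36*d + 72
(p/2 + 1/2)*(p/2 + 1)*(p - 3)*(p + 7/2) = p^4/4 + 7*p^3/8 - 7*p^2/4 - 61*p/8 - 21/4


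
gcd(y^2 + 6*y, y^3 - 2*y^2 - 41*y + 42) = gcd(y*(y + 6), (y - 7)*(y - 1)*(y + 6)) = y + 6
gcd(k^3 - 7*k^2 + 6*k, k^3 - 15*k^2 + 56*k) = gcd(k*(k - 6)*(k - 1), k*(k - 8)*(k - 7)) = k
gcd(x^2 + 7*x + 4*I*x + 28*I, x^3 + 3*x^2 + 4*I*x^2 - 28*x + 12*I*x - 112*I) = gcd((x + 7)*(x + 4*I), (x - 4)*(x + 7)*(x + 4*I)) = x^2 + x*(7 + 4*I) + 28*I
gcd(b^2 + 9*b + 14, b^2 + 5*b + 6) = b + 2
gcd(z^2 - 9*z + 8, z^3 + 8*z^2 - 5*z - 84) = 1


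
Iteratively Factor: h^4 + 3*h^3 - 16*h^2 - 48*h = (h + 4)*(h^3 - h^2 - 12*h) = h*(h + 4)*(h^2 - h - 12) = h*(h - 4)*(h + 4)*(h + 3)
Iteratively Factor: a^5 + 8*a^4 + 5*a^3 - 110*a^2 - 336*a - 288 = (a + 3)*(a^4 + 5*a^3 - 10*a^2 - 80*a - 96) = (a + 3)*(a + 4)*(a^3 + a^2 - 14*a - 24) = (a - 4)*(a + 3)*(a + 4)*(a^2 + 5*a + 6) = (a - 4)*(a + 3)^2*(a + 4)*(a + 2)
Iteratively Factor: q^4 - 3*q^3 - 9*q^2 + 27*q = (q)*(q^3 - 3*q^2 - 9*q + 27) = q*(q - 3)*(q^2 - 9) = q*(q - 3)*(q + 3)*(q - 3)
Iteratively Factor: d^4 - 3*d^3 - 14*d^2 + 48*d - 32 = (d - 1)*(d^3 - 2*d^2 - 16*d + 32) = (d - 4)*(d - 1)*(d^2 + 2*d - 8) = (d - 4)*(d - 1)*(d + 4)*(d - 2)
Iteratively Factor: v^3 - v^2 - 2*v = (v)*(v^2 - v - 2) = v*(v - 2)*(v + 1)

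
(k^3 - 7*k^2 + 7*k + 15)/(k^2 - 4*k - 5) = k - 3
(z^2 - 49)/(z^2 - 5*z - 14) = (z + 7)/(z + 2)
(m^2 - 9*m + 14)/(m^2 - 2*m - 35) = (m - 2)/(m + 5)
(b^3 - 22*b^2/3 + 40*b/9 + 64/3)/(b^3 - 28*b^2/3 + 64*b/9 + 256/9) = (b - 6)/(b - 8)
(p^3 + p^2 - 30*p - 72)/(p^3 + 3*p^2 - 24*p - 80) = (p^2 - 3*p - 18)/(p^2 - p - 20)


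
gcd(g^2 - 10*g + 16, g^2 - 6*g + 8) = g - 2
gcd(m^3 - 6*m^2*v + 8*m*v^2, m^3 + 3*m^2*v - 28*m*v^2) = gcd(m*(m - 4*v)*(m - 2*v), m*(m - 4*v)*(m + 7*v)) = -m^2 + 4*m*v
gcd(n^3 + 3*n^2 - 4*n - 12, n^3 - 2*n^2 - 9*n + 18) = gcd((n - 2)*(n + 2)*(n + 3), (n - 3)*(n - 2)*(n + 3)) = n^2 + n - 6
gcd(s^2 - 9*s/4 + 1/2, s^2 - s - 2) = s - 2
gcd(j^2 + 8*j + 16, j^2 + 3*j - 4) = j + 4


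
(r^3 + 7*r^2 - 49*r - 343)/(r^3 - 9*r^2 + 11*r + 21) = (r^2 + 14*r + 49)/(r^2 - 2*r - 3)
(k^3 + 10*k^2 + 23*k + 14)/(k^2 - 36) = (k^3 + 10*k^2 + 23*k + 14)/(k^2 - 36)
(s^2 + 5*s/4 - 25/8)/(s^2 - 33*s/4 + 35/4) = (s + 5/2)/(s - 7)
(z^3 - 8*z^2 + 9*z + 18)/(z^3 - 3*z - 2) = (z^2 - 9*z + 18)/(z^2 - z - 2)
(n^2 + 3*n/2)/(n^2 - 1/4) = 2*n*(2*n + 3)/(4*n^2 - 1)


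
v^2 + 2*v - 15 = (v - 3)*(v + 5)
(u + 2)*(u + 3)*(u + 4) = u^3 + 9*u^2 + 26*u + 24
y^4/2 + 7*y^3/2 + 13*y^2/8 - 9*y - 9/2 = (y/2 + 1)*(y - 3/2)*(y + 1/2)*(y + 6)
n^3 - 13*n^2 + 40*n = n*(n - 8)*(n - 5)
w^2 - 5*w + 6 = (w - 3)*(w - 2)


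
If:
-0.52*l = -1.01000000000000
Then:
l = 1.94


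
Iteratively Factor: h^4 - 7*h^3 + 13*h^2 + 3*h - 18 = (h - 2)*(h^3 - 5*h^2 + 3*h + 9) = (h - 2)*(h + 1)*(h^2 - 6*h + 9) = (h - 3)*(h - 2)*(h + 1)*(h - 3)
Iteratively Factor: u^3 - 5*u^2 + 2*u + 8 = (u - 4)*(u^2 - u - 2) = (u - 4)*(u + 1)*(u - 2)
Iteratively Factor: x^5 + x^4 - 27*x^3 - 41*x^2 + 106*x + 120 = (x + 1)*(x^4 - 27*x^2 - 14*x + 120) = (x + 1)*(x + 4)*(x^3 - 4*x^2 - 11*x + 30) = (x - 2)*(x + 1)*(x + 4)*(x^2 - 2*x - 15) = (x - 2)*(x + 1)*(x + 3)*(x + 4)*(x - 5)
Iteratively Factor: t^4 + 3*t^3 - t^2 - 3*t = (t + 3)*(t^3 - t) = (t + 1)*(t + 3)*(t^2 - t) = (t - 1)*(t + 1)*(t + 3)*(t)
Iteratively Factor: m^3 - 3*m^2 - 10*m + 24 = (m + 3)*(m^2 - 6*m + 8) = (m - 4)*(m + 3)*(m - 2)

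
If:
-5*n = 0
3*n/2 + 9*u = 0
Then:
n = 0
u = 0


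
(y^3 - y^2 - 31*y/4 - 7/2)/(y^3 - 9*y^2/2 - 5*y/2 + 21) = (y + 1/2)/(y - 3)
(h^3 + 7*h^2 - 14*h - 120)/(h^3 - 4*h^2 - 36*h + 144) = (h + 5)/(h - 6)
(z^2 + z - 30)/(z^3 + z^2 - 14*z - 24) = (z^2 + z - 30)/(z^3 + z^2 - 14*z - 24)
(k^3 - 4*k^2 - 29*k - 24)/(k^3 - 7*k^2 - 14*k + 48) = (k + 1)/(k - 2)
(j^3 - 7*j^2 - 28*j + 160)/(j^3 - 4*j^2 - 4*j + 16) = (j^2 - 3*j - 40)/(j^2 - 4)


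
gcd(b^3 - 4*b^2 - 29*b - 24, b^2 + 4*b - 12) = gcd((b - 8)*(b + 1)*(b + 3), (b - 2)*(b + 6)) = 1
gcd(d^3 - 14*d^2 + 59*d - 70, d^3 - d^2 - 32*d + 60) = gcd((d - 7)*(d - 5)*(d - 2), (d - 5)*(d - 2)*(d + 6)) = d^2 - 7*d + 10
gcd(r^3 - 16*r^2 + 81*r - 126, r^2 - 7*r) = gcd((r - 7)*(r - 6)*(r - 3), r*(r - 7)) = r - 7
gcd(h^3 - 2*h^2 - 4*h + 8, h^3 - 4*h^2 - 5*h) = 1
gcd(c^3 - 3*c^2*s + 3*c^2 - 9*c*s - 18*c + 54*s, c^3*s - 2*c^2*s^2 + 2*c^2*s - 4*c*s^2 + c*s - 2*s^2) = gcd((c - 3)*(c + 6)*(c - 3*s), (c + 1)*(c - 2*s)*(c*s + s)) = 1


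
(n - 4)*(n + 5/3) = n^2 - 7*n/3 - 20/3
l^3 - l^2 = l^2*(l - 1)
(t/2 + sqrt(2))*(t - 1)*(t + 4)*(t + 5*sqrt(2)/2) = t^4/2 + 3*t^3/2 + 9*sqrt(2)*t^3/4 + 3*t^2 + 27*sqrt(2)*t^2/4 - 9*sqrt(2)*t + 15*t - 20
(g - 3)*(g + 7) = g^2 + 4*g - 21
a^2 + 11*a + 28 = (a + 4)*(a + 7)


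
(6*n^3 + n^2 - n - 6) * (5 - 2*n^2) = -12*n^5 - 2*n^4 + 32*n^3 + 17*n^2 - 5*n - 30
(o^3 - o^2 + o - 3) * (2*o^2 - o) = 2*o^5 - 3*o^4 + 3*o^3 - 7*o^2 + 3*o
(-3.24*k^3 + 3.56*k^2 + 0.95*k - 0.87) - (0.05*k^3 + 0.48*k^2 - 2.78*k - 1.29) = -3.29*k^3 + 3.08*k^2 + 3.73*k + 0.42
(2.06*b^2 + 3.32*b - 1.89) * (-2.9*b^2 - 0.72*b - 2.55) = -5.974*b^4 - 11.1112*b^3 - 2.1624*b^2 - 7.1052*b + 4.8195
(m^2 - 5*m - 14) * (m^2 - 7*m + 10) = m^4 - 12*m^3 + 31*m^2 + 48*m - 140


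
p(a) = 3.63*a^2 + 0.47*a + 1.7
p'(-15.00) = -108.43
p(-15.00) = 811.40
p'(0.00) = 0.47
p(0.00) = 1.70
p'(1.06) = 8.17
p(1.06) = 6.28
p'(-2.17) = -15.28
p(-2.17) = 17.77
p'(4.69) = 34.52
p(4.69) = 83.75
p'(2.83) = 21.02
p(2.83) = 32.10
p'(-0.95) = -6.43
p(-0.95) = 4.53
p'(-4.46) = -31.91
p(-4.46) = 71.81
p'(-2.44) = -17.24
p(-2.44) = 22.16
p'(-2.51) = -17.75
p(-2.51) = 23.39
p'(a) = 7.26*a + 0.47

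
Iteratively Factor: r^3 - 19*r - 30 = (r - 5)*(r^2 + 5*r + 6) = (r - 5)*(r + 2)*(r + 3)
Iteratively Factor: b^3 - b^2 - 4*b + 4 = (b - 1)*(b^2 - 4) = (b - 1)*(b + 2)*(b - 2)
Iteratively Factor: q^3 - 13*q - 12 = (q + 3)*(q^2 - 3*q - 4) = (q - 4)*(q + 3)*(q + 1)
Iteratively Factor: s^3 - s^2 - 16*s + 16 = (s - 4)*(s^2 + 3*s - 4) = (s - 4)*(s - 1)*(s + 4)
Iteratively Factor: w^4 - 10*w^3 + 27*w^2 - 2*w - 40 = (w - 2)*(w^3 - 8*w^2 + 11*w + 20) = (w - 5)*(w - 2)*(w^2 - 3*w - 4) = (w - 5)*(w - 2)*(w + 1)*(w - 4)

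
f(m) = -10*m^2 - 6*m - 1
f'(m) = -20*m - 6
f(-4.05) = -140.72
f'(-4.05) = 75.00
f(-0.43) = -0.27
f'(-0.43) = 2.60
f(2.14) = -59.64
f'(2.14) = -48.80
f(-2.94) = -69.80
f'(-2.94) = 52.80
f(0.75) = -11.12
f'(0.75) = -21.00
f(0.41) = -5.14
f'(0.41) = -14.20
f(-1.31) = -10.30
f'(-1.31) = 20.20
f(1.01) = -17.26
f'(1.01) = -26.20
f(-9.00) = -757.00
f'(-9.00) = 174.00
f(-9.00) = -757.00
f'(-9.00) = 174.00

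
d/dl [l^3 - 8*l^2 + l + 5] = 3*l^2 - 16*l + 1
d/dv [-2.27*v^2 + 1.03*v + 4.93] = 1.03 - 4.54*v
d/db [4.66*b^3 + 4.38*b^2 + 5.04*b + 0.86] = 13.98*b^2 + 8.76*b + 5.04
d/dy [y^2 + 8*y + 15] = 2*y + 8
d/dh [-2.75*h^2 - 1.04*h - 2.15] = -5.5*h - 1.04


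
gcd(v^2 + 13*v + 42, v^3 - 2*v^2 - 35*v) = 1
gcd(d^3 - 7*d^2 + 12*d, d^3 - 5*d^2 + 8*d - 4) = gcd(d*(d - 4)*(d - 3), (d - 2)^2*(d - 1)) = 1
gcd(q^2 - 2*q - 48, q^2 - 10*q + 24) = 1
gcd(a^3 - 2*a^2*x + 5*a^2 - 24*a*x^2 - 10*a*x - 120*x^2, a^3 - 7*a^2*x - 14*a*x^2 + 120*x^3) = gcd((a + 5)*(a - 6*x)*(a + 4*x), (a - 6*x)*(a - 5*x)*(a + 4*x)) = -a^2 + 2*a*x + 24*x^2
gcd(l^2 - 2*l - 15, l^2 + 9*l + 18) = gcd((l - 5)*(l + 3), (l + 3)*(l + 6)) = l + 3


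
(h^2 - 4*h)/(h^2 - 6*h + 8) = h/(h - 2)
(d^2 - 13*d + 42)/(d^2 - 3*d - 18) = (d - 7)/(d + 3)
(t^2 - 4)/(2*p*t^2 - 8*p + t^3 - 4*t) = 1/(2*p + t)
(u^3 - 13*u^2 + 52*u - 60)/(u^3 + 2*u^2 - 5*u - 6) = (u^2 - 11*u + 30)/(u^2 + 4*u + 3)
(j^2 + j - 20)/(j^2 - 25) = (j - 4)/(j - 5)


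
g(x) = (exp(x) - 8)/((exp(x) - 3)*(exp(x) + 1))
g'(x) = -(exp(x) - 8)*exp(x)/((exp(x) - 3)*(exp(x) + 1)^2) - (exp(x) - 8)*exp(x)/((exp(x) - 3)^2*(exp(x) + 1)) + exp(x)/((exp(x) - 3)*(exp(x) + 1)) = (-exp(2*x) + 16*exp(x) - 19)*exp(x)/(exp(4*x) - 4*exp(3*x) - 2*exp(2*x) + 12*exp(x) + 9)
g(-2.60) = 2.52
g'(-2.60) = -0.13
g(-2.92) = 2.56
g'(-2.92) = -0.10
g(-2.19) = 2.46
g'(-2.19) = -0.19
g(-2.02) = 2.42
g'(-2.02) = -0.21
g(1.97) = -0.02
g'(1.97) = 0.27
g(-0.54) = 1.94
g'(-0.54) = -0.40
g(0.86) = 2.63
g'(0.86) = 6.81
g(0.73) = 2.08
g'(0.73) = 2.54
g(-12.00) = 2.67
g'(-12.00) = 0.00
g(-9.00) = 2.67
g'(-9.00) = 0.00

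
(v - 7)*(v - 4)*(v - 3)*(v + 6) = v^4 - 8*v^3 - 23*v^2 + 282*v - 504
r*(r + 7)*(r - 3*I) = r^3 + 7*r^2 - 3*I*r^2 - 21*I*r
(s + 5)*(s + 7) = s^2 + 12*s + 35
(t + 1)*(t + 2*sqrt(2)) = t^2 + t + 2*sqrt(2)*t + 2*sqrt(2)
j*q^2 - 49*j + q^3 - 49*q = (j + q)*(q - 7)*(q + 7)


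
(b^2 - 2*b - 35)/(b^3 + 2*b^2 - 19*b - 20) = (b - 7)/(b^2 - 3*b - 4)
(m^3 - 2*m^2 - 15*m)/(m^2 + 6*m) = (m^2 - 2*m - 15)/(m + 6)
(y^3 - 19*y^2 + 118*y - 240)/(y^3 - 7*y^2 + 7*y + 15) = (y^2 - 14*y + 48)/(y^2 - 2*y - 3)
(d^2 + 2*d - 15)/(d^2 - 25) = (d - 3)/(d - 5)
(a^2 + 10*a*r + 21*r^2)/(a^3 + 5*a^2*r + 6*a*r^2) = (a + 7*r)/(a*(a + 2*r))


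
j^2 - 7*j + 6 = (j - 6)*(j - 1)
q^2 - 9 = (q - 3)*(q + 3)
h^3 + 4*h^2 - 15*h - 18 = (h - 3)*(h + 1)*(h + 6)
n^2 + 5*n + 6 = (n + 2)*(n + 3)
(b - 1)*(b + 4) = b^2 + 3*b - 4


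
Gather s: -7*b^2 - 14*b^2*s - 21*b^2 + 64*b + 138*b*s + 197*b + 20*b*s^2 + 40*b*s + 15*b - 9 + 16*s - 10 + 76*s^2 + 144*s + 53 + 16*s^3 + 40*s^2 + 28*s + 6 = -28*b^2 + 276*b + 16*s^3 + s^2*(20*b + 116) + s*(-14*b^2 + 178*b + 188) + 40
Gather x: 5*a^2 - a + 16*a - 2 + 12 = 5*a^2 + 15*a + 10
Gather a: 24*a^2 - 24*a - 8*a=24*a^2 - 32*a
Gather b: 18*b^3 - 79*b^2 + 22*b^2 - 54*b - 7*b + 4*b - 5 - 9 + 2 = 18*b^3 - 57*b^2 - 57*b - 12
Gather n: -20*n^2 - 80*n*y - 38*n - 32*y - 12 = -20*n^2 + n*(-80*y - 38) - 32*y - 12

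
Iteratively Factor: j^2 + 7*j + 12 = (j + 4)*(j + 3)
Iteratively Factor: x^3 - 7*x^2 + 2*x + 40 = (x - 4)*(x^2 - 3*x - 10) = (x - 4)*(x + 2)*(x - 5)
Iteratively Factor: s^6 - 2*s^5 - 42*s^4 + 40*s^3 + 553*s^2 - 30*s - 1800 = (s - 5)*(s^5 + 3*s^4 - 27*s^3 - 95*s^2 + 78*s + 360) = (s - 5)*(s + 3)*(s^4 - 27*s^2 - 14*s + 120) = (s - 5)*(s + 3)^2*(s^3 - 3*s^2 - 18*s + 40) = (s - 5)*(s - 2)*(s + 3)^2*(s^2 - s - 20) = (s - 5)^2*(s - 2)*(s + 3)^2*(s + 4)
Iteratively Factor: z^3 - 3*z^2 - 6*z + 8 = (z + 2)*(z^2 - 5*z + 4) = (z - 1)*(z + 2)*(z - 4)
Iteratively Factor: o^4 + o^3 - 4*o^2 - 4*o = (o + 2)*(o^3 - o^2 - 2*o) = (o - 2)*(o + 2)*(o^2 + o) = (o - 2)*(o + 1)*(o + 2)*(o)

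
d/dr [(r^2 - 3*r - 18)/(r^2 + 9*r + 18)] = 12/(r^2 + 12*r + 36)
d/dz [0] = 0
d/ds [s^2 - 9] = 2*s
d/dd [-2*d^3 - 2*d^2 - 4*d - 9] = -6*d^2 - 4*d - 4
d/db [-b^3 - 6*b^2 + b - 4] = -3*b^2 - 12*b + 1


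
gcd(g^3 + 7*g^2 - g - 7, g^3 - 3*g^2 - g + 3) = g^2 - 1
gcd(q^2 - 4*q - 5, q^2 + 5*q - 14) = 1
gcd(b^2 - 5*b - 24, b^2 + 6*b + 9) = b + 3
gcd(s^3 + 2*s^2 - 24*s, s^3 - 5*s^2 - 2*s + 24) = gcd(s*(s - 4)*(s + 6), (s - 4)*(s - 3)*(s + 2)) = s - 4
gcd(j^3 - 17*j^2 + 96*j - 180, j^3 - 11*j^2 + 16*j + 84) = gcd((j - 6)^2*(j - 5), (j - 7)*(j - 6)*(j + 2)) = j - 6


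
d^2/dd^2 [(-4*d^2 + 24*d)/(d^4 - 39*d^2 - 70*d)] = 24*(-d^5 + 12*d^4 - 13*d^3 - 374*d^2 + 420*d + 3952)/(d^9 - 117*d^7 - 210*d^6 + 4563*d^5 + 16380*d^4 - 44619*d^3 - 319410*d^2 - 573300*d - 343000)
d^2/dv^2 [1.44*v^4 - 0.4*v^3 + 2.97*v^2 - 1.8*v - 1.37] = 17.28*v^2 - 2.4*v + 5.94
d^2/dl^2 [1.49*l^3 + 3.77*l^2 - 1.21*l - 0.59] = 8.94*l + 7.54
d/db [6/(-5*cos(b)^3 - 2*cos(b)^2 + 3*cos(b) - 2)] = 6*(-15*cos(b)^2 - 4*cos(b) + 3)*sin(b)/(5*cos(b)^3 + 2*cos(b)^2 - 3*cos(b) + 2)^2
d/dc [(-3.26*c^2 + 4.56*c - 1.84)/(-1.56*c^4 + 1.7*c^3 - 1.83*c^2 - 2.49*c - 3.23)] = (-10.1712*c^5 + 26.8828*c^4 - 26.9856*c^3 + 25.8462*c^2 + 14.3252*c - 19.3104)/(2.4336*c^8 - 5.304*c^7 + 8.5996*c^6 + 1.5468*c^5 + 4.9605*c^4 - 1.8686*c^3 + 18.0219*c^2 + 16.0854*c + 10.4329)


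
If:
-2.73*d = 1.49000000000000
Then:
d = -0.55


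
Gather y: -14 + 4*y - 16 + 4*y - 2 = 8*y - 32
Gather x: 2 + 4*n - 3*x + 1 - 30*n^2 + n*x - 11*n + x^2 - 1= -30*n^2 - 7*n + x^2 + x*(n - 3) + 2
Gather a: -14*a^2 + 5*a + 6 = -14*a^2 + 5*a + 6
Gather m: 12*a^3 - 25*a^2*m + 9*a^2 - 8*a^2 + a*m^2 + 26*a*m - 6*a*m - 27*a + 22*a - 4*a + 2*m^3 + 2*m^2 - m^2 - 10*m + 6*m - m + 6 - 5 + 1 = 12*a^3 + a^2 - 9*a + 2*m^3 + m^2*(a + 1) + m*(-25*a^2 + 20*a - 5) + 2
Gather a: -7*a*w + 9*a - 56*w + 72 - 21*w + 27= a*(9 - 7*w) - 77*w + 99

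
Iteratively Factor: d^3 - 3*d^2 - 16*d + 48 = (d - 3)*(d^2 - 16) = (d - 3)*(d + 4)*(d - 4)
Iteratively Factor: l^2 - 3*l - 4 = (l + 1)*(l - 4)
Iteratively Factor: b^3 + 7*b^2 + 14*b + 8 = (b + 2)*(b^2 + 5*b + 4) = (b + 1)*(b + 2)*(b + 4)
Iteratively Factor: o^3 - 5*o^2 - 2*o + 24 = (o - 4)*(o^2 - o - 6) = (o - 4)*(o + 2)*(o - 3)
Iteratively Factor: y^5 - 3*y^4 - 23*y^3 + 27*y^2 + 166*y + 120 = (y - 5)*(y^4 + 2*y^3 - 13*y^2 - 38*y - 24) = (y - 5)*(y - 4)*(y^3 + 6*y^2 + 11*y + 6) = (y - 5)*(y - 4)*(y + 1)*(y^2 + 5*y + 6) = (y - 5)*(y - 4)*(y + 1)*(y + 2)*(y + 3)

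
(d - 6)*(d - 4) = d^2 - 10*d + 24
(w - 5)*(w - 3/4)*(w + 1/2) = w^3 - 21*w^2/4 + 7*w/8 + 15/8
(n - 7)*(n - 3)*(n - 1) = n^3 - 11*n^2 + 31*n - 21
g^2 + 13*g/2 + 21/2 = (g + 3)*(g + 7/2)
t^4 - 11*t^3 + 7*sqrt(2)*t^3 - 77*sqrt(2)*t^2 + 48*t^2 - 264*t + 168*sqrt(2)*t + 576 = (t - 8)*(t - 3)*(t + 3*sqrt(2))*(t + 4*sqrt(2))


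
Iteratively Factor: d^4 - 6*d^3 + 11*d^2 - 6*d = (d)*(d^3 - 6*d^2 + 11*d - 6) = d*(d - 3)*(d^2 - 3*d + 2) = d*(d - 3)*(d - 1)*(d - 2)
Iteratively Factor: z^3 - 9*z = (z - 3)*(z^2 + 3*z) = z*(z - 3)*(z + 3)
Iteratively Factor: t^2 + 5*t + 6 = (t + 3)*(t + 2)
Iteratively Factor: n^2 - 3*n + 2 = (n - 1)*(n - 2)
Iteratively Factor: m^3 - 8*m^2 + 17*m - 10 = (m - 5)*(m^2 - 3*m + 2) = (m - 5)*(m - 2)*(m - 1)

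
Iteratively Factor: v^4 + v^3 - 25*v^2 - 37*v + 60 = (v + 4)*(v^3 - 3*v^2 - 13*v + 15) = (v - 5)*(v + 4)*(v^2 + 2*v - 3) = (v - 5)*(v - 1)*(v + 4)*(v + 3)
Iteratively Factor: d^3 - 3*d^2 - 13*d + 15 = (d - 5)*(d^2 + 2*d - 3) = (d - 5)*(d + 3)*(d - 1)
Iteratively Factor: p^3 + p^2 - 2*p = (p)*(p^2 + p - 2) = p*(p + 2)*(p - 1)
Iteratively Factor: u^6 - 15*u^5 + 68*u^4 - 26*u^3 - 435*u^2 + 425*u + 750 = (u - 5)*(u^5 - 10*u^4 + 18*u^3 + 64*u^2 - 115*u - 150) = (u - 5)*(u - 3)*(u^4 - 7*u^3 - 3*u^2 + 55*u + 50) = (u - 5)*(u - 3)*(u + 1)*(u^3 - 8*u^2 + 5*u + 50) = (u - 5)^2*(u - 3)*(u + 1)*(u^2 - 3*u - 10) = (u - 5)^3*(u - 3)*(u + 1)*(u + 2)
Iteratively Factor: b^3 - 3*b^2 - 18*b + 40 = (b + 4)*(b^2 - 7*b + 10) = (b - 2)*(b + 4)*(b - 5)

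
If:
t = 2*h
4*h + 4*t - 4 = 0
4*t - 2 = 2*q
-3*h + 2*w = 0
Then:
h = 1/3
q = 1/3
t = 2/3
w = 1/2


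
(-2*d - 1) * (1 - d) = 2*d^2 - d - 1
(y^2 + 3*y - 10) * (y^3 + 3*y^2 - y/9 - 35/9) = y^5 + 6*y^4 - 10*y^3/9 - 308*y^2/9 - 95*y/9 + 350/9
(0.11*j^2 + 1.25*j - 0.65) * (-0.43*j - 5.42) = -0.0473*j^3 - 1.1337*j^2 - 6.4955*j + 3.523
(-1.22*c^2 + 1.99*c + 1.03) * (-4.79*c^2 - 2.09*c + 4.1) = 5.8438*c^4 - 6.9823*c^3 - 14.0948*c^2 + 6.0063*c + 4.223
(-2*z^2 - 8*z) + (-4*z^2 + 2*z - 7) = -6*z^2 - 6*z - 7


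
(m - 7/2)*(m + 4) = m^2 + m/2 - 14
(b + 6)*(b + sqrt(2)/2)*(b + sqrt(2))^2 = b^4 + 5*sqrt(2)*b^3/2 + 6*b^3 + 4*b^2 + 15*sqrt(2)*b^2 + sqrt(2)*b + 24*b + 6*sqrt(2)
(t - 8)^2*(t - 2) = t^3 - 18*t^2 + 96*t - 128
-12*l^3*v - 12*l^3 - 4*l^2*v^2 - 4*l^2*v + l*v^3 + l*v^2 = (-6*l + v)*(2*l + v)*(l*v + l)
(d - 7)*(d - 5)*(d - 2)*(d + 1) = d^4 - 13*d^3 + 45*d^2 - 11*d - 70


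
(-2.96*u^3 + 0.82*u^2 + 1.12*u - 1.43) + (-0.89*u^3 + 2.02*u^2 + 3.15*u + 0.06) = -3.85*u^3 + 2.84*u^2 + 4.27*u - 1.37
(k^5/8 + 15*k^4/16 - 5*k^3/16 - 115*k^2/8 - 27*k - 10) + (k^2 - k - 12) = k^5/8 + 15*k^4/16 - 5*k^3/16 - 107*k^2/8 - 28*k - 22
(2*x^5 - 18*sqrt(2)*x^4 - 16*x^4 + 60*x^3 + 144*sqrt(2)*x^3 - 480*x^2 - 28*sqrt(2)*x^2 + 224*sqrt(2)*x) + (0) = 2*x^5 - 18*sqrt(2)*x^4 - 16*x^4 + 60*x^3 + 144*sqrt(2)*x^3 - 480*x^2 - 28*sqrt(2)*x^2 + 224*sqrt(2)*x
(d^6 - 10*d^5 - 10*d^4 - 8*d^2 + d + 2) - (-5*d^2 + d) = d^6 - 10*d^5 - 10*d^4 - 3*d^2 + 2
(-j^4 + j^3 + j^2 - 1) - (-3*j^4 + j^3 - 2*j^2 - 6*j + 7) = 2*j^4 + 3*j^2 + 6*j - 8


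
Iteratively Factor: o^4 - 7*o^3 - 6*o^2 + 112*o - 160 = (o + 4)*(o^3 - 11*o^2 + 38*o - 40) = (o - 4)*(o + 4)*(o^2 - 7*o + 10) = (o - 5)*(o - 4)*(o + 4)*(o - 2)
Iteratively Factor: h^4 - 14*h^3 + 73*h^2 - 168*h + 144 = (h - 3)*(h^3 - 11*h^2 + 40*h - 48) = (h - 4)*(h - 3)*(h^2 - 7*h + 12) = (h - 4)^2*(h - 3)*(h - 3)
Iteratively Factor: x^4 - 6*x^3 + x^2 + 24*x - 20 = (x + 2)*(x^3 - 8*x^2 + 17*x - 10) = (x - 5)*(x + 2)*(x^2 - 3*x + 2) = (x - 5)*(x - 1)*(x + 2)*(x - 2)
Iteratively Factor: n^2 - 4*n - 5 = (n + 1)*(n - 5)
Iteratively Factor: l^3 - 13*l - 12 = (l + 3)*(l^2 - 3*l - 4) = (l - 4)*(l + 3)*(l + 1)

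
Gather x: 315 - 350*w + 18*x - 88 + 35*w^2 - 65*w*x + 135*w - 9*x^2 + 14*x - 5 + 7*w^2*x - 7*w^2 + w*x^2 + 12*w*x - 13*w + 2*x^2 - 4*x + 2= 28*w^2 - 228*w + x^2*(w - 7) + x*(7*w^2 - 53*w + 28) + 224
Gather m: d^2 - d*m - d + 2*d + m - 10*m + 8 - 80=d^2 + d + m*(-d - 9) - 72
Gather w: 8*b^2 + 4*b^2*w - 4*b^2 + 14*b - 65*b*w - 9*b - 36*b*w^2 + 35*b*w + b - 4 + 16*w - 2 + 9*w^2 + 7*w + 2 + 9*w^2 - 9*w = 4*b^2 + 6*b + w^2*(18 - 36*b) + w*(4*b^2 - 30*b + 14) - 4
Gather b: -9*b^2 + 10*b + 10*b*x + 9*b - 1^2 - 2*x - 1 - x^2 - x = -9*b^2 + b*(10*x + 19) - x^2 - 3*x - 2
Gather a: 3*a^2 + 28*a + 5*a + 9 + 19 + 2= 3*a^2 + 33*a + 30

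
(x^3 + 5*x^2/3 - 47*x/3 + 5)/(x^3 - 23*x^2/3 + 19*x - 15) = (3*x^2 + 14*x - 5)/(3*x^2 - 14*x + 15)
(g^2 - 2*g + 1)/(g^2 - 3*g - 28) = (-g^2 + 2*g - 1)/(-g^2 + 3*g + 28)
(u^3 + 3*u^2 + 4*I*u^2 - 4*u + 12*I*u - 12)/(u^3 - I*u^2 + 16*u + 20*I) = (u + 3)/(u - 5*I)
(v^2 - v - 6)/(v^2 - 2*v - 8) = (v - 3)/(v - 4)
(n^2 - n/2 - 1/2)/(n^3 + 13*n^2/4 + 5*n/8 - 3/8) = 4*(n - 1)/(4*n^2 + 11*n - 3)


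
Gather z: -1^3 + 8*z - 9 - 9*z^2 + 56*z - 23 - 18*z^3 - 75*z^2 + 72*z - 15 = -18*z^3 - 84*z^2 + 136*z - 48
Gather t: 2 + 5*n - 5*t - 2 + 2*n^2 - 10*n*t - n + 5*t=2*n^2 - 10*n*t + 4*n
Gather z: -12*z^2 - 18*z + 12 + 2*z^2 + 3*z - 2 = -10*z^2 - 15*z + 10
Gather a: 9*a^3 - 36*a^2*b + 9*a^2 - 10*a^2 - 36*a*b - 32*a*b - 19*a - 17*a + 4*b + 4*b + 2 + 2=9*a^3 + a^2*(-36*b - 1) + a*(-68*b - 36) + 8*b + 4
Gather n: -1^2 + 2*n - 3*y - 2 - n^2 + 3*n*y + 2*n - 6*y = -n^2 + n*(3*y + 4) - 9*y - 3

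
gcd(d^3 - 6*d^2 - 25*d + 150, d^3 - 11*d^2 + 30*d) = d^2 - 11*d + 30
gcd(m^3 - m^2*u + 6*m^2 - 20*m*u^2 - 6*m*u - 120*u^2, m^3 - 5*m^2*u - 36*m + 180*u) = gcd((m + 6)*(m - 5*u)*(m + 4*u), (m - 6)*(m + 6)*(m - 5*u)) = -m^2 + 5*m*u - 6*m + 30*u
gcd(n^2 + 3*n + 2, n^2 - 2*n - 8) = n + 2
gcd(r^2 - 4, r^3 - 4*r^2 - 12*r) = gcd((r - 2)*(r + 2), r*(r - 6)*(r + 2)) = r + 2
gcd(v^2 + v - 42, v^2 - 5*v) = 1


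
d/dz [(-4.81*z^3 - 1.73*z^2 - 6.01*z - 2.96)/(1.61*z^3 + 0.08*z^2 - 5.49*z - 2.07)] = (-3.5527136788005e-15*z^5 + 2.4005*z^4 + 72.166*z^3 + 54.1454*z^2 + 7.6358*z - 3.8097)/(2.5921*z^6 + 0.2576*z^5 - 17.6714*z^4 - 7.5438*z^3 + 29.8089*z^2 + 22.7286*z + 4.2849)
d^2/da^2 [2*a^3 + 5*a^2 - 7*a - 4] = 12*a + 10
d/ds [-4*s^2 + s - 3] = 1 - 8*s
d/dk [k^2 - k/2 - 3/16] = 2*k - 1/2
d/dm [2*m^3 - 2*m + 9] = 6*m^2 - 2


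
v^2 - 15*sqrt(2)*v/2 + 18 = (v - 6*sqrt(2))*(v - 3*sqrt(2)/2)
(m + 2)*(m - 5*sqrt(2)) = m^2 - 5*sqrt(2)*m + 2*m - 10*sqrt(2)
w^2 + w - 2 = (w - 1)*(w + 2)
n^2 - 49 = (n - 7)*(n + 7)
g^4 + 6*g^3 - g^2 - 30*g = g*(g - 2)*(g + 3)*(g + 5)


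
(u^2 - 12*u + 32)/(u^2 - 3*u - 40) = (u - 4)/(u + 5)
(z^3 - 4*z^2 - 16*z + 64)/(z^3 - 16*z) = (z - 4)/z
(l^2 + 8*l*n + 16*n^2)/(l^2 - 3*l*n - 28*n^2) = (l + 4*n)/(l - 7*n)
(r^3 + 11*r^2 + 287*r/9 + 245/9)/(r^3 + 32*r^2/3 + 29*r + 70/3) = (r + 7/3)/(r + 2)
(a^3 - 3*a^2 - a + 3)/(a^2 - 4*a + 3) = a + 1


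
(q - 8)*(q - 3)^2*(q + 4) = q^4 - 10*q^3 + q^2 + 156*q - 288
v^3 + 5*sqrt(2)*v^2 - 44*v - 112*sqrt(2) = (v - 4*sqrt(2))*(v + 2*sqrt(2))*(v + 7*sqrt(2))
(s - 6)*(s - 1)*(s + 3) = s^3 - 4*s^2 - 15*s + 18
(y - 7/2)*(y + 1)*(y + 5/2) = y^3 - 39*y/4 - 35/4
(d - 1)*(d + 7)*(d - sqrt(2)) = d^3 - sqrt(2)*d^2 + 6*d^2 - 6*sqrt(2)*d - 7*d + 7*sqrt(2)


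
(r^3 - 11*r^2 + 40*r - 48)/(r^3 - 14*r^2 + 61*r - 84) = (r - 4)/(r - 7)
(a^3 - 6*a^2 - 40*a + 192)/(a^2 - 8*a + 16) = (a^2 - 2*a - 48)/(a - 4)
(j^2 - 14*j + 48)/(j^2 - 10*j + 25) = (j^2 - 14*j + 48)/(j^2 - 10*j + 25)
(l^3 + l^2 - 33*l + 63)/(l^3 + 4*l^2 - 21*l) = (l - 3)/l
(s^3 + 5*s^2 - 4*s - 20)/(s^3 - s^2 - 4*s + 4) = (s + 5)/(s - 1)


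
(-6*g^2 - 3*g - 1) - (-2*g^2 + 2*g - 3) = -4*g^2 - 5*g + 2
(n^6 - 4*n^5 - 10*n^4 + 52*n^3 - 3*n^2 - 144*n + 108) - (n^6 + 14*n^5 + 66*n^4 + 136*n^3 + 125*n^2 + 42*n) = -18*n^5 - 76*n^4 - 84*n^3 - 128*n^2 - 186*n + 108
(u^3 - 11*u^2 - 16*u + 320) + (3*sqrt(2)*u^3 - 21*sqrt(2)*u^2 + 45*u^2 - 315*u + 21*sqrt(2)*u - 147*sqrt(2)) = u^3 + 3*sqrt(2)*u^3 - 21*sqrt(2)*u^2 + 34*u^2 - 331*u + 21*sqrt(2)*u - 147*sqrt(2) + 320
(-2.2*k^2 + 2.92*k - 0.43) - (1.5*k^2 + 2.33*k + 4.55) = -3.7*k^2 + 0.59*k - 4.98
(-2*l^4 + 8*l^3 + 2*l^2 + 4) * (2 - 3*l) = 6*l^5 - 28*l^4 + 10*l^3 + 4*l^2 - 12*l + 8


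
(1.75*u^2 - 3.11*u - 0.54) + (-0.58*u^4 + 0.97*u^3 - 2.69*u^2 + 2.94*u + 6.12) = -0.58*u^4 + 0.97*u^3 - 0.94*u^2 - 0.17*u + 5.58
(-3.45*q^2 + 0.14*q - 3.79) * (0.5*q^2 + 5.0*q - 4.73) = -1.725*q^4 - 17.18*q^3 + 15.1235*q^2 - 19.6122*q + 17.9267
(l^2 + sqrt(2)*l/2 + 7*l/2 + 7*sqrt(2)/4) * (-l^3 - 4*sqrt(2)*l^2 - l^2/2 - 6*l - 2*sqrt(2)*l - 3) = -l^5 - 9*sqrt(2)*l^4/2 - 4*l^4 - 18*sqrt(2)*l^3 - 47*l^3/4 - 40*l^2 - 87*sqrt(2)*l^2/8 - 35*l/2 - 12*sqrt(2)*l - 21*sqrt(2)/4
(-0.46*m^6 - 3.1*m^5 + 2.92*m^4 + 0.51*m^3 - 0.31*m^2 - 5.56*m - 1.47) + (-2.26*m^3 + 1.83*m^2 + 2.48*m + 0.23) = -0.46*m^6 - 3.1*m^5 + 2.92*m^4 - 1.75*m^3 + 1.52*m^2 - 3.08*m - 1.24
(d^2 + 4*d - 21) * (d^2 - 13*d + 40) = d^4 - 9*d^3 - 33*d^2 + 433*d - 840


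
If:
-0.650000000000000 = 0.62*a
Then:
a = -1.05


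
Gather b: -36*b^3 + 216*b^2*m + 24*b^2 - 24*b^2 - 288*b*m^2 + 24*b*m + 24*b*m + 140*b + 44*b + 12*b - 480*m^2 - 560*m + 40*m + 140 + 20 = -36*b^3 + 216*b^2*m + b*(-288*m^2 + 48*m + 196) - 480*m^2 - 520*m + 160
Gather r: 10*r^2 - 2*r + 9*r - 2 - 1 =10*r^2 + 7*r - 3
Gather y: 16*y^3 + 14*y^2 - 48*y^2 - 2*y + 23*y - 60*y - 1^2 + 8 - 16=16*y^3 - 34*y^2 - 39*y - 9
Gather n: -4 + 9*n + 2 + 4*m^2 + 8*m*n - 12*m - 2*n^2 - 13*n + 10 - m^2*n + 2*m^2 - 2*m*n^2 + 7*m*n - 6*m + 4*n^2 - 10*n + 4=6*m^2 - 18*m + n^2*(2 - 2*m) + n*(-m^2 + 15*m - 14) + 12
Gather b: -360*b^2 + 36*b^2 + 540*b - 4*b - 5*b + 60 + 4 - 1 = -324*b^2 + 531*b + 63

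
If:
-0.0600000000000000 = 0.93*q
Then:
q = -0.06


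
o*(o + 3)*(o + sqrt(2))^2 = o^4 + 2*sqrt(2)*o^3 + 3*o^3 + 2*o^2 + 6*sqrt(2)*o^2 + 6*o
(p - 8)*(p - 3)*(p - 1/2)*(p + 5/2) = p^4 - 9*p^3 + 3*p^2/4 + 247*p/4 - 30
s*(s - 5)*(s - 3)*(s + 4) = s^4 - 4*s^3 - 17*s^2 + 60*s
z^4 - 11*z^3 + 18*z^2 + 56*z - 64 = (z - 8)*(z - 4)*(z - 1)*(z + 2)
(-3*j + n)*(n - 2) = -3*j*n + 6*j + n^2 - 2*n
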